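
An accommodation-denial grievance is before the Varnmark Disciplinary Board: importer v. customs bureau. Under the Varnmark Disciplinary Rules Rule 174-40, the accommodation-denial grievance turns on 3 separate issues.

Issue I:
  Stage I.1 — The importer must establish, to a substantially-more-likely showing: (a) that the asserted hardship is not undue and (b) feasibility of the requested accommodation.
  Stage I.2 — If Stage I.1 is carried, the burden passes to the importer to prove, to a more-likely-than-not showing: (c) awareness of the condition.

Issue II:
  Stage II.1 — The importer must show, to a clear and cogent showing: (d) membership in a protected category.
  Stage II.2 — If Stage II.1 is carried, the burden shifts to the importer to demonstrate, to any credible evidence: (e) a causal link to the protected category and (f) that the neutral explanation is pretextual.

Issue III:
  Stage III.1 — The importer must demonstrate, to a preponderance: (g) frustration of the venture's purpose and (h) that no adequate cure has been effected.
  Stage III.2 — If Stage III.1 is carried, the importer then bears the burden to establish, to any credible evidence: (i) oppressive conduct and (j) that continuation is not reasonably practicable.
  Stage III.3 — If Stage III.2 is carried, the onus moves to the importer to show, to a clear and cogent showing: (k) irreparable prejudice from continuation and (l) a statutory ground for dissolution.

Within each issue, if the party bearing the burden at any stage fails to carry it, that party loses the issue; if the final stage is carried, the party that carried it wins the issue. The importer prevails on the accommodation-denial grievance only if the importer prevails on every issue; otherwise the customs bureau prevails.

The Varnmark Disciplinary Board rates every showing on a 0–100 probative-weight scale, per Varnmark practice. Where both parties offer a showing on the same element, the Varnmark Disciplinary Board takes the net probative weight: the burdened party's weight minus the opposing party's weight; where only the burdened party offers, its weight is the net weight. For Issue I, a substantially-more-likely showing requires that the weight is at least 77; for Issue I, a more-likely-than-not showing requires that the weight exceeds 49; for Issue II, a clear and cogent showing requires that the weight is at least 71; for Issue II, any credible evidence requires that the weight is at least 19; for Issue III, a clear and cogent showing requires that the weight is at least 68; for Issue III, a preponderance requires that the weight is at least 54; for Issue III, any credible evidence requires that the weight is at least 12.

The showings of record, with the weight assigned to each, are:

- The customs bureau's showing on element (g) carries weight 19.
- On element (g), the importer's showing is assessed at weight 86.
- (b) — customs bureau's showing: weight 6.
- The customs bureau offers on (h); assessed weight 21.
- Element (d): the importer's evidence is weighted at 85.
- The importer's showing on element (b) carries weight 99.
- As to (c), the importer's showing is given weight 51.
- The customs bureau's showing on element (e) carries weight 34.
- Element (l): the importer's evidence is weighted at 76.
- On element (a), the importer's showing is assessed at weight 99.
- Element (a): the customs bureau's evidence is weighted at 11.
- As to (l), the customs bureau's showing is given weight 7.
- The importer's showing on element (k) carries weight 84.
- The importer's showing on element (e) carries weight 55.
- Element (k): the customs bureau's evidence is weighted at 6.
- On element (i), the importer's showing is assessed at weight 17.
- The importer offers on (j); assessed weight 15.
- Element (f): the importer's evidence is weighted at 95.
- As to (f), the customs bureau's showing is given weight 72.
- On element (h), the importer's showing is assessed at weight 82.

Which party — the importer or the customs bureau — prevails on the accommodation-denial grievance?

importer

— Issue I —
Stage I.1 (importer, a substantially-more-likely showing, weight is at least 77): (a) net 99−11=88 ≥ 77 — meets; (b) net 99−6=93 ≥ 77 — meets.
  Stage I.1 carried; the burden remains with the importer.
Stage I.2 (importer, a more-likely-than-not showing, weight exceeds 49): (c) 51 > 49 — meets.
  The importer carries the last stage.
All stages carried — the importer prevails on this issue.
— Issue II —
Stage II.1 — burden on importer; standard: a clear and cogent showing (weight is at least 71).
    (d): 85 ≥ 71 [met]
  All elements met. The importer retains the burden for Stage II.2.
Stage II.2 — burden on importer; standard: any credible evidence (weight is at least 19).
    (e): 55 − 34 = 21 ≥ 19 [met]
    (f): 95 − 72 = 23 ≥ 19 [met]
  All elements met at the final stage.
All stages carried — the importer prevails on this issue.
— Issue III —
Stage III.1 — burden on importer; standard: a preponderance (weight is at least 54).
    (g): 86 − 19 = 67 ≥ 54 [met]
    (h): 82 − 21 = 61 ≥ 54 [met]
  All elements met. The importer retains the burden for Stage III.2.
Stage III.2 — burden on importer; standard: any credible evidence (weight is at least 12).
    (i): 17 ≥ 12 [met]
    (j): 15 ≥ 12 [met]
  All elements met. The importer retains the burden for Stage III.3.
Stage III.3 — burden on importer; standard: a clear and cogent showing (weight is at least 68).
    (k): 84 − 6 = 78 ≥ 68 [met]
    (l): 76 − 7 = 69 ≥ 68 [met]
  The importer carries the last stage.
All stages carried — the importer prevails on this issue.
Per-issue: Issue I → importer; Issue II → importer; Issue III → importer. The importer must prevail on every issue; overall, the importer prevails.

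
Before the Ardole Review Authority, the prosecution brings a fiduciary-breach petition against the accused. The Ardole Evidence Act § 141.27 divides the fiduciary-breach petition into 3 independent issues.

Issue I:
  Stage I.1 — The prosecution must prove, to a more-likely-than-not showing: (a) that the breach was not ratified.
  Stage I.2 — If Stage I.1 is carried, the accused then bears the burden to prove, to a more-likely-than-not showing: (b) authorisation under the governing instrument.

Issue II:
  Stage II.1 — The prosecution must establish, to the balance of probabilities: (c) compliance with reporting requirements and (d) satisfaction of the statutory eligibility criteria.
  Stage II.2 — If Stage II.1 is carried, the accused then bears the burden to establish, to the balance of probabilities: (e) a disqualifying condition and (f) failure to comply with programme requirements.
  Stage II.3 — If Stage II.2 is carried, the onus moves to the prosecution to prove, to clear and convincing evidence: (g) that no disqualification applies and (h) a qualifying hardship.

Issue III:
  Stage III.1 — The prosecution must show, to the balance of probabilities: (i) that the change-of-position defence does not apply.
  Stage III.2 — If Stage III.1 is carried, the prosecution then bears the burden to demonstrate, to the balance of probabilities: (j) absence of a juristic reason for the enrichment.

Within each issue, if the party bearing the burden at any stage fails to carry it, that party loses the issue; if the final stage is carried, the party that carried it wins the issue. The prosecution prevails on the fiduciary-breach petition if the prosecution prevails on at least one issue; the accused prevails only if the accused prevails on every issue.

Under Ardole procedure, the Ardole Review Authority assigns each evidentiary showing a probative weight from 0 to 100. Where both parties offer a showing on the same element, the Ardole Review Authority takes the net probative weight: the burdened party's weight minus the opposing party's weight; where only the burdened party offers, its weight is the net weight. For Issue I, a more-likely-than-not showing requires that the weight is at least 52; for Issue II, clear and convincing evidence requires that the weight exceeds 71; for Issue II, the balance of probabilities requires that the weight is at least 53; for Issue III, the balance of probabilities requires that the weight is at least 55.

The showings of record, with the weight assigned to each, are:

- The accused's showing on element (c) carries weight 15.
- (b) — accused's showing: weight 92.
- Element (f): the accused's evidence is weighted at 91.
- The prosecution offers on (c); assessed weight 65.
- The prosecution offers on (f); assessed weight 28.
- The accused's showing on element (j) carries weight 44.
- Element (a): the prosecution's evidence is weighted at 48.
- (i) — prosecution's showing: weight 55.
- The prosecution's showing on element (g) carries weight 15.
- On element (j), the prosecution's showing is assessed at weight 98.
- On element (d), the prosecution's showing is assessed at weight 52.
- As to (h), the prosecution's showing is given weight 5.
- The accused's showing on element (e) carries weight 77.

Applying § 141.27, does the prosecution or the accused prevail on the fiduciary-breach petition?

accused

— Issue I —
Stage I.1 (prosecution, a more-likely-than-not showing, weight is at least 52): (a) 48 < 52 — fails.
  Stage I.1 not carried; the prosecution fails its burden.
The analysis ends at Stage I.1; the accused prevails on this issue.
— Issue II —
At Stage II.1 the prosecution must meet the balance of probabilities (weight is at least 53): on (c) the weight is 65 less the opposing 15 gives net 50, < 53, so (c) does not meet the standard; on (d) the weight is 52, < 53, so (d) does not meet the standard.
  Not every element is met, so the prosecution fails to carry Stage II.1.
The accused prevails on this issue.
— Issue III —
Stage III.1 (prosecution, the balance of probabilities, weight is at least 55): (i) 55 ≥ 55 — meets.
  Stage III.1 carried; the burden remains with the prosecution.
Stage III.2 (prosecution, the balance of probabilities, weight is at least 55): (j) net 98−44=54 < 55 — fails.
  Stage III.2 not carried; the prosecution fails its burden.
The accused prevails on this issue.
Per-issue: Issue I → accused; Issue II → accused; Issue III → accused. The prosecution must prevail on at least one issue; overall, the accused prevails.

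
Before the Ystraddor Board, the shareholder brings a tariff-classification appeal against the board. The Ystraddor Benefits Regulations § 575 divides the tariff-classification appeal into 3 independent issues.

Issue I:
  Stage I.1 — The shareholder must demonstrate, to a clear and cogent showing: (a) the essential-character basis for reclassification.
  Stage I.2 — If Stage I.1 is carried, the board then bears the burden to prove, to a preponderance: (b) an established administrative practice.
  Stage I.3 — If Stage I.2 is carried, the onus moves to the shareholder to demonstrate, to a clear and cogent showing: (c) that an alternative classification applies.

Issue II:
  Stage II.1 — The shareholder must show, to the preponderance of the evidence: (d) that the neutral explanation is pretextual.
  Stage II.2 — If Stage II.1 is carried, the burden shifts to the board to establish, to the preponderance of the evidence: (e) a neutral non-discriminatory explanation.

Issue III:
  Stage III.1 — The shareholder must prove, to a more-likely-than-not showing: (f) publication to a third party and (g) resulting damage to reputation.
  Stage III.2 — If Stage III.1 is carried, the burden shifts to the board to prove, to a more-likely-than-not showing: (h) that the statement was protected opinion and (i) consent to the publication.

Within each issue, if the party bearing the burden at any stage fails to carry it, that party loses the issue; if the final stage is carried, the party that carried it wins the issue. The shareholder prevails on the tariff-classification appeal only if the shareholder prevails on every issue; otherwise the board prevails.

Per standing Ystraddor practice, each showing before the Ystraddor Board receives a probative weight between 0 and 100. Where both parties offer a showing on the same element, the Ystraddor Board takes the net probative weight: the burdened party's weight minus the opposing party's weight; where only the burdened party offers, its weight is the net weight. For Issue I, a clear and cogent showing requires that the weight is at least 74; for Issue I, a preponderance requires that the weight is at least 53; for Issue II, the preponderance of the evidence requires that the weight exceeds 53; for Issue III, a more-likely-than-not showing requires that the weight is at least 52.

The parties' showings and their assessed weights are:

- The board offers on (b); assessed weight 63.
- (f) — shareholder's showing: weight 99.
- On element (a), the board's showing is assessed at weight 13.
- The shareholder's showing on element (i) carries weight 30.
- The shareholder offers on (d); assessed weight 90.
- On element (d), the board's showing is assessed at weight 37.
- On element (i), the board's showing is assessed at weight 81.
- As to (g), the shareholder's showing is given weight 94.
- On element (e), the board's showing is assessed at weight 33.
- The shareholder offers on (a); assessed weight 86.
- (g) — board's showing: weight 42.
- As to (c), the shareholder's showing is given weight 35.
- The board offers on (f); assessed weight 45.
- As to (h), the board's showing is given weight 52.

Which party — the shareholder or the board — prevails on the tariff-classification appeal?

— Issue I —
Stage I.1 — burden on shareholder; standard: a clear and cogent showing (weight is at least 74).
    (a): 86 − 13 = 73 < 74 [not met]
  Not every element is met, so the shareholder fails to carry Stage I.1.
So the board prevails on this issue.
— Issue II —
Stage II.1 — burden on shareholder; standard: the preponderance of the evidence (weight exceeds 53).
    (d): 90 − 37 = 53 ≤ 53 [not met]
  Stage II.1 not carried; the shareholder fails its burden.
So the board prevails on this issue.
— Issue III —
Stage III.1 — burden on shareholder; standard: a more-likely-than-not showing (weight is at least 52).
    (f): 99 − 45 = 54 ≥ 52 [met]
    (g): 94 − 42 = 52 ≥ 52 [met]
  Stage III.1 carried; the burden shifts to the board.
Stage III.2 — burden on board; standard: a more-likely-than-not showing (weight is at least 52).
    (h): 52 ≥ 52 [met]
    (i): 81 − 30 = 51 < 52 [not met]
  Not every element is met, so the board fails to carry Stage III.2.
The shareholder prevails on this issue.
Per-issue: Issue I → board; Issue II → board; Issue III → shareholder. The shareholder must prevail on every issue; overall, the board prevails.

board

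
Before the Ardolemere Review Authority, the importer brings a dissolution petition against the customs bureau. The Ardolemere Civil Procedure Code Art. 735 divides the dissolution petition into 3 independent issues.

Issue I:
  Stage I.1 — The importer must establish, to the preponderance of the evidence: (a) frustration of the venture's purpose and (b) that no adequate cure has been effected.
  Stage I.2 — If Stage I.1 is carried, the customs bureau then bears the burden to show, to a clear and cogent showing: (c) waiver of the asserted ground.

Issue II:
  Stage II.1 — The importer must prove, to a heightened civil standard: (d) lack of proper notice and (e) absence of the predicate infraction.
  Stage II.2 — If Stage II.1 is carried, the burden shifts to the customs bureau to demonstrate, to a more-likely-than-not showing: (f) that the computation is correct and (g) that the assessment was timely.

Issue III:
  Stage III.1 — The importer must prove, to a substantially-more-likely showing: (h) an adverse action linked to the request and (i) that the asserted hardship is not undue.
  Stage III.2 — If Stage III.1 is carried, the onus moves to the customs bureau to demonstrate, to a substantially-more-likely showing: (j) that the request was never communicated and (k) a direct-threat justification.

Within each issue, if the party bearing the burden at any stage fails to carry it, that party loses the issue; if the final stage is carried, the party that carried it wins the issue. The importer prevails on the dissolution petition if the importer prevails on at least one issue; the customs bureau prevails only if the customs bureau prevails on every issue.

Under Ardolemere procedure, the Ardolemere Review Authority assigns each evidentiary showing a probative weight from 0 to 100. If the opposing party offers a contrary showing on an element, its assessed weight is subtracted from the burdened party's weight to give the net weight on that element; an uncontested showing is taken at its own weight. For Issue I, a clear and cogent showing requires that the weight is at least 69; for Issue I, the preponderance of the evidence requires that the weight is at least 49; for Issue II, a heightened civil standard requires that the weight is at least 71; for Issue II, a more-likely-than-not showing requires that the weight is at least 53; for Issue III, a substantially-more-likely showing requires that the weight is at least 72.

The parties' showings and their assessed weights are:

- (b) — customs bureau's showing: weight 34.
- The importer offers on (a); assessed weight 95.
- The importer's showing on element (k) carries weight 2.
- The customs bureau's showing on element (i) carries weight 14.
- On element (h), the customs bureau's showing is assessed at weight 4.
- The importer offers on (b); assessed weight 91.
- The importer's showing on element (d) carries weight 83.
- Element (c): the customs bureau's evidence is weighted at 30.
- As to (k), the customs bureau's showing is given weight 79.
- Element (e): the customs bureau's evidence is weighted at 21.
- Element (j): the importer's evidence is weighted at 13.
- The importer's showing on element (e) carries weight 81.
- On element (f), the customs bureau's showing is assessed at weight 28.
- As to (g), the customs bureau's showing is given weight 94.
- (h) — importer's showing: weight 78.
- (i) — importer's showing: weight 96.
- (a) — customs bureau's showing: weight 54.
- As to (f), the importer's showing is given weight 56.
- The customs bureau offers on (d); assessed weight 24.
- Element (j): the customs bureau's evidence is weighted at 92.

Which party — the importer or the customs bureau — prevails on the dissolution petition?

— Issue I —
Stage I.1 — burden on importer; standard: the preponderance of the evidence (weight is at least 49).
    (a): 95 − 54 = 41 < 49 [not met]
    (b): 91 − 34 = 57 ≥ 49 [met]
  Stage I.1 not carried; the importer fails its burden.
So the customs bureau prevails on this issue.
— Issue II —
Stage II.1 — burden on importer; standard: a heightened civil standard (weight is at least 71).
    (d): 83 − 24 = 59 < 71 [not met]
    (e): 81 − 21 = 60 < 71 [not met]
  Stage II.1 not carried; the importer fails its burden.
So the customs bureau prevails on this issue.
— Issue III —
Stage III.1 (importer, a substantially-more-likely showing, weight is at least 72): (h) net 78−4=74 ≥ 72 — meets; (i) net 96−14=82 ≥ 72 — meets.
  Stage III.1 is satisfied; the onus moves to the customs bureau.
Stage III.2 (customs bureau, a substantially-more-likely showing, weight is at least 72): (j) net 92−13=79 ≥ 72 — meets; (k) net 79−2=77 ≥ 72 — meets.
  The customs bureau carries the last stage.
All stages carried — the customs bureau prevails on this issue.
Per-issue: Issue I → customs bureau; Issue II → customs bureau; Issue III → customs bureau. The importer must prevail on at least one issue; overall, the customs bureau prevails.

customs bureau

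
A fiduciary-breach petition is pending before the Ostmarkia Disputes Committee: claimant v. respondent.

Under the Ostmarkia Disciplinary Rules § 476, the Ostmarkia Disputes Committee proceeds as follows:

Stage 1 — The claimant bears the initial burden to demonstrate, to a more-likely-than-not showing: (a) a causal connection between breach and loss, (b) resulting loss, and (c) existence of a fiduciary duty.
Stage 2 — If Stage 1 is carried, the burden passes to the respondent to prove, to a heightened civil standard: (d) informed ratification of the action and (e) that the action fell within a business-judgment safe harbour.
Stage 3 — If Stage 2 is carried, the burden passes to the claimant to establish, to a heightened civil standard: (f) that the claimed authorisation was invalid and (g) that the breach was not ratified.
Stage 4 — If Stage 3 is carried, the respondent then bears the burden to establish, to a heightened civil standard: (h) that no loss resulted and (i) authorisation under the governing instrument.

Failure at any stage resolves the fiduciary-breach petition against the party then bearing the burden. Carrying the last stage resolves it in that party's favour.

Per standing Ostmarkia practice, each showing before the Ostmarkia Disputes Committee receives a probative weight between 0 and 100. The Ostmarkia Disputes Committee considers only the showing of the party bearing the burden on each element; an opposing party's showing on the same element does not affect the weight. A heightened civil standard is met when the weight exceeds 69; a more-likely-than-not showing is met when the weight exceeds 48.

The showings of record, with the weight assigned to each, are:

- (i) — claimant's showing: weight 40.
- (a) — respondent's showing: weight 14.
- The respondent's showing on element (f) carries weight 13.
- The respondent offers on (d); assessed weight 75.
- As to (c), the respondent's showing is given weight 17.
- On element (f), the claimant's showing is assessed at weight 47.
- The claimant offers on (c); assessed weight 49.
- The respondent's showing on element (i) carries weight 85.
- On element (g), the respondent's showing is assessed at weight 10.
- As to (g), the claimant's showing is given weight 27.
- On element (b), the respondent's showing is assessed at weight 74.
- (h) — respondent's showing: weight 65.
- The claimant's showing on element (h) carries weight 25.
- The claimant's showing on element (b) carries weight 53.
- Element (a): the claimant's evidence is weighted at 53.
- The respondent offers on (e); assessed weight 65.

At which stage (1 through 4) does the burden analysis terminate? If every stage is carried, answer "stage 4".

Stage 1 (claimant, a more-likely-than-not showing, weight exceeds 48): (a) 53 (respondent's 14 disregarded) > 48 — meets; (b) 53 (respondent's 74 disregarded) > 48 — meets; (c) 49 (respondent's 17 disregarded) > 48 — meets.
  Stage 1 carried; the burden shifts to the respondent.
Stage 2 (respondent, a heightened civil standard, weight exceeds 69): (d) 75 > 69 — meets; (e) 65 ≤ 69 — fails.
  Not every element is met, so the respondent fails to carry Stage 2.
The claimant prevails.

stage 2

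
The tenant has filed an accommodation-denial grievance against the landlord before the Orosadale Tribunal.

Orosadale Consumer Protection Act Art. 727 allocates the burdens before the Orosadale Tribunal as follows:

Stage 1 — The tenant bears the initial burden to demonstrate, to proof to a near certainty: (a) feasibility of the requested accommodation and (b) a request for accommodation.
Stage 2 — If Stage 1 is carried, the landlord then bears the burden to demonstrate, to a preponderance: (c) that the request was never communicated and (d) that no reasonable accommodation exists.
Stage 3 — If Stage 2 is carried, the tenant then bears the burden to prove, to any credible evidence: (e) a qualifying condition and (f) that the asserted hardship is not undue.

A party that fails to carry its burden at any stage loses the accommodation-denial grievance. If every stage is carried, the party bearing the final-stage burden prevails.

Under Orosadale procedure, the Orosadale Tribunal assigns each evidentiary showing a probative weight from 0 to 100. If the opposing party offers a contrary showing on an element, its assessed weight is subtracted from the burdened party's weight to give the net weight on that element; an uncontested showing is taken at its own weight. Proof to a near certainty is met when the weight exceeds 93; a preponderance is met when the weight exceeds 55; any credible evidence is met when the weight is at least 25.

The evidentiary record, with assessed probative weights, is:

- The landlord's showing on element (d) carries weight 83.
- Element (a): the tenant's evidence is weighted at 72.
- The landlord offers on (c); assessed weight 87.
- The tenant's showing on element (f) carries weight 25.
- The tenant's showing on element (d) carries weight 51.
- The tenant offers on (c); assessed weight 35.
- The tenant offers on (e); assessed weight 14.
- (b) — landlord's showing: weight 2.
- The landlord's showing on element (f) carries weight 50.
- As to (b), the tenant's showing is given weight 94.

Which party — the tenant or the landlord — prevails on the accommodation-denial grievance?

landlord

Stage 1 (tenant, proof to a near certainty, weight exceeds 93): (a) 72 ≤ 93 — fails; (b) net 94−2=92 ≤ 93 — fails.
  The tenant does not carry Stage 1.
The landlord prevails.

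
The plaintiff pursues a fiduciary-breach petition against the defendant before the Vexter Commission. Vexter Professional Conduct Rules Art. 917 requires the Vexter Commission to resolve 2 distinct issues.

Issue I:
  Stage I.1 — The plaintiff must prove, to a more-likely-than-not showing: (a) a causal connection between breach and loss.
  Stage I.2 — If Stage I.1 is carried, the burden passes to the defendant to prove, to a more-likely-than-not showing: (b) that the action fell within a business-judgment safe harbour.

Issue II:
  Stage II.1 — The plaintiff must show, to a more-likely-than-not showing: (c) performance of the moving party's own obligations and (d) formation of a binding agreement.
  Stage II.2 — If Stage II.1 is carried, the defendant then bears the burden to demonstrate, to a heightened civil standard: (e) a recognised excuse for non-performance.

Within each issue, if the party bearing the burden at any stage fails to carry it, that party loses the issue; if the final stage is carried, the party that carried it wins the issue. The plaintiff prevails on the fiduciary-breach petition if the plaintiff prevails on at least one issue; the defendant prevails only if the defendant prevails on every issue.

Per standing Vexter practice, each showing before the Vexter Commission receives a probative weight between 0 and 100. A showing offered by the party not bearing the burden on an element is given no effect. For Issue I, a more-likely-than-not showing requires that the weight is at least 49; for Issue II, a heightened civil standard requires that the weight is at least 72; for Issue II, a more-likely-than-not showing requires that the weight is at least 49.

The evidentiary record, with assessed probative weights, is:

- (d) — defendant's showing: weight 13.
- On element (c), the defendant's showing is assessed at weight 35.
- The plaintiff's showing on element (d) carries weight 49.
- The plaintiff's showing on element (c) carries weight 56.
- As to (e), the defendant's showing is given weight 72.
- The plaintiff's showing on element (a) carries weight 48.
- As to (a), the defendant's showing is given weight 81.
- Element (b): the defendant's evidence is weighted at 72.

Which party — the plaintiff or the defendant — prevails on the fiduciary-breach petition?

defendant

— Issue I —
Stage I.1 (plaintiff, a more-likely-than-not showing, weight is at least 49): (a) 48 (defendant's 81 disregarded) < 49 — fails.
  The plaintiff does not carry Stage I.1.
So the defendant prevails on this issue.
— Issue II —
At Stage II.1 the plaintiff must meet a more-likely-than-not showing (weight is at least 49): on (c) the weight is 56 (the defendant's 35 is given no effect), which does reach 49, so (c) meets the standard; on (d) the weight is 49 (the defendant's 13 is given no effect), which does reach 49, so (d) meets the standard.
  Stage II.1 is satisfied; the onus moves to the defendant.
At Stage II.2 the defendant must meet a heightened civil standard (weight is at least 72): on (e) the weight is 72, which does reach 72, so (e) meets the standard.
  All elements met at the final stage.
All stages carried — the defendant prevails on this issue.
Per-issue: Issue I → defendant; Issue II → defendant. The plaintiff must prevail on at least one issue; overall, the defendant prevails.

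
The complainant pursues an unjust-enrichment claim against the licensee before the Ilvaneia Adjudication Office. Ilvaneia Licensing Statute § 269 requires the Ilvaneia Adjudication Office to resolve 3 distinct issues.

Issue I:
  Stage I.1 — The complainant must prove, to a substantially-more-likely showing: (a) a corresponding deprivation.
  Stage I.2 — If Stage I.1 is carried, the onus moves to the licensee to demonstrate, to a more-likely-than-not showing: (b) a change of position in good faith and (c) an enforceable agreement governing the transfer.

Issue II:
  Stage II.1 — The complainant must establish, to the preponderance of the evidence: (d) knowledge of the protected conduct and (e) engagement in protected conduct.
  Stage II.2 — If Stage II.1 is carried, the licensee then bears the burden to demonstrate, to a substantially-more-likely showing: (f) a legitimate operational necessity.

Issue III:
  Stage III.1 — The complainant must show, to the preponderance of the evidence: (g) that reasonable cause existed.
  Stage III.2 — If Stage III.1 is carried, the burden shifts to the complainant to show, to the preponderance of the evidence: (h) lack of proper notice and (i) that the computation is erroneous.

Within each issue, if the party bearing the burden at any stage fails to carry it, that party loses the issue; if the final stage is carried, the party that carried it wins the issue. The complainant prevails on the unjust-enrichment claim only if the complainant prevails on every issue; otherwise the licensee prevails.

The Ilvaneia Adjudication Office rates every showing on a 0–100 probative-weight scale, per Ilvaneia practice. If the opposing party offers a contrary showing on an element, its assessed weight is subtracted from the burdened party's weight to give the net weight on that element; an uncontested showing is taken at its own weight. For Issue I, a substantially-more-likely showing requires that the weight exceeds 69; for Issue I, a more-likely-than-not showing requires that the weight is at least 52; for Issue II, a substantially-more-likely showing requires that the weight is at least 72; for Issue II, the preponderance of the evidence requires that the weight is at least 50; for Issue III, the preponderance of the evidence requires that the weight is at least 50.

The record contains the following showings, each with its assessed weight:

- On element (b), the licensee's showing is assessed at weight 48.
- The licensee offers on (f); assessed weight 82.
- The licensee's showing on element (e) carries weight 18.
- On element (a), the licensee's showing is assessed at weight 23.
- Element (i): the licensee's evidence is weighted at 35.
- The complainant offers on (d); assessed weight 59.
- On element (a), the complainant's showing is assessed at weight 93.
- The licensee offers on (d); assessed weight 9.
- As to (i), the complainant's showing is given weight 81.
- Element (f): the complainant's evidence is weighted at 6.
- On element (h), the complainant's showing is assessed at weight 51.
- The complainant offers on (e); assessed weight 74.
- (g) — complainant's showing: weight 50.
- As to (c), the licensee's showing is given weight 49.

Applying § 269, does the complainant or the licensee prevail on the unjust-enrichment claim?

licensee

— Issue I —
Stage I.1 — burden on complainant; standard: a substantially-more-likely showing (weight exceeds 69).
    (a): 93 − 23 = 70 > 69 [met]
  The complainant carries Stage I.1; the licensee now bears the burden.
Stage I.2 — burden on licensee; standard: a more-likely-than-not showing (weight is at least 52).
    (b): 48 < 52 [not met]
    (c): 49 < 52 [not met]
  Stage I.2 not carried; the licensee fails its burden.
The analysis ends at Stage I.2; the complainant prevails on this issue.
— Issue II —
Stage II.1 (complainant, the preponderance of the evidence, weight is at least 50): (d) net 59−9=50 ≥ 50 — meets; (e) net 74−18=56 ≥ 50 — meets.
  Stage II.1 is satisfied; the onus moves to the licensee.
Stage II.2 (licensee, a substantially-more-likely showing, weight is at least 72): (f) net 82−6=76 ≥ 72 — meets.
  All elements met at the final stage.
Every stage carried; the licensee prevails on this issue.
— Issue III —
Stage III.1 (complainant, the preponderance of the evidence, weight is at least 50): (g) 50 ≥ 50 — meets.
  Stage III.1 carried; the burden remains with the complainant.
Stage III.2 (complainant, the preponderance of the evidence, weight is at least 50): (h) 51 ≥ 50 — meets; (i) net 81−35=46 < 50 — fails.
  Stage III.2 not carried; the complainant fails its burden.
The licensee prevails on this issue.
Per-issue: Issue I → complainant; Issue II → licensee; Issue III → licensee. The complainant must prevail on every issue; overall, the licensee prevails.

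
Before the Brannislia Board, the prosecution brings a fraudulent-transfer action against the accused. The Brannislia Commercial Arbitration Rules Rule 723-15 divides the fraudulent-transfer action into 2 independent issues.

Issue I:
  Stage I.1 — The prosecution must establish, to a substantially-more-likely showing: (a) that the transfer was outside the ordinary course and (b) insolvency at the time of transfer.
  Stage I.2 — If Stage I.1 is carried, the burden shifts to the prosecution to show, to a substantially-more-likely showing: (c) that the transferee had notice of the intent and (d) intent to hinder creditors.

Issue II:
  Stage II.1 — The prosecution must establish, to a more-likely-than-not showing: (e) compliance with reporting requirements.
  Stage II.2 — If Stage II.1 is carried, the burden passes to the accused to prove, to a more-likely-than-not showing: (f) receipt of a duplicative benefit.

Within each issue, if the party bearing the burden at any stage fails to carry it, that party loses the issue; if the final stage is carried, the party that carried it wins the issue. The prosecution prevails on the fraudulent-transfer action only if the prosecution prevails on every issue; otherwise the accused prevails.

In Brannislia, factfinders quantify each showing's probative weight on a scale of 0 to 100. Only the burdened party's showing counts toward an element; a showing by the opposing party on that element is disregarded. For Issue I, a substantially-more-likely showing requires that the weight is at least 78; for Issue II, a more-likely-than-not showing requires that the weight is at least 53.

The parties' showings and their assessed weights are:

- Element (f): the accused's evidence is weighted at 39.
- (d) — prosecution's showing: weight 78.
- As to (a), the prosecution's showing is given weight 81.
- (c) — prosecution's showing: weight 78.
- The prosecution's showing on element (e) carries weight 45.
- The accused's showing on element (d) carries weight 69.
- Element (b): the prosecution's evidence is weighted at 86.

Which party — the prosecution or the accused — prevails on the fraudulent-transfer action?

accused

— Issue I —
Stage I.1 (prosecution, a substantially-more-likely showing, weight is at least 78): (a) 81 ≥ 78 — meets; (b) 86 ≥ 78 — meets.
  Stage I.1 is satisfied; the prosecution continues to bear the burden.
Stage I.2 (prosecution, a substantially-more-likely showing, weight is at least 78): (c) 78 ≥ 78 — meets; (d) 78 (accused's 69 disregarded) ≥ 78 — meets.
  All elements met at the final stage.
Every stage carried; the prosecution prevails on this issue.
— Issue II —
Stage II.1 — burden on prosecution; standard: a more-likely-than-not showing (weight is at least 53).
    (e): 45 < 53 [not met]
  Stage II.1 not carried; the prosecution fails its burden.
So the accused prevails on this issue.
Per-issue: Issue I → prosecution; Issue II → accused. The prosecution must prevail on every issue; overall, the accused prevails.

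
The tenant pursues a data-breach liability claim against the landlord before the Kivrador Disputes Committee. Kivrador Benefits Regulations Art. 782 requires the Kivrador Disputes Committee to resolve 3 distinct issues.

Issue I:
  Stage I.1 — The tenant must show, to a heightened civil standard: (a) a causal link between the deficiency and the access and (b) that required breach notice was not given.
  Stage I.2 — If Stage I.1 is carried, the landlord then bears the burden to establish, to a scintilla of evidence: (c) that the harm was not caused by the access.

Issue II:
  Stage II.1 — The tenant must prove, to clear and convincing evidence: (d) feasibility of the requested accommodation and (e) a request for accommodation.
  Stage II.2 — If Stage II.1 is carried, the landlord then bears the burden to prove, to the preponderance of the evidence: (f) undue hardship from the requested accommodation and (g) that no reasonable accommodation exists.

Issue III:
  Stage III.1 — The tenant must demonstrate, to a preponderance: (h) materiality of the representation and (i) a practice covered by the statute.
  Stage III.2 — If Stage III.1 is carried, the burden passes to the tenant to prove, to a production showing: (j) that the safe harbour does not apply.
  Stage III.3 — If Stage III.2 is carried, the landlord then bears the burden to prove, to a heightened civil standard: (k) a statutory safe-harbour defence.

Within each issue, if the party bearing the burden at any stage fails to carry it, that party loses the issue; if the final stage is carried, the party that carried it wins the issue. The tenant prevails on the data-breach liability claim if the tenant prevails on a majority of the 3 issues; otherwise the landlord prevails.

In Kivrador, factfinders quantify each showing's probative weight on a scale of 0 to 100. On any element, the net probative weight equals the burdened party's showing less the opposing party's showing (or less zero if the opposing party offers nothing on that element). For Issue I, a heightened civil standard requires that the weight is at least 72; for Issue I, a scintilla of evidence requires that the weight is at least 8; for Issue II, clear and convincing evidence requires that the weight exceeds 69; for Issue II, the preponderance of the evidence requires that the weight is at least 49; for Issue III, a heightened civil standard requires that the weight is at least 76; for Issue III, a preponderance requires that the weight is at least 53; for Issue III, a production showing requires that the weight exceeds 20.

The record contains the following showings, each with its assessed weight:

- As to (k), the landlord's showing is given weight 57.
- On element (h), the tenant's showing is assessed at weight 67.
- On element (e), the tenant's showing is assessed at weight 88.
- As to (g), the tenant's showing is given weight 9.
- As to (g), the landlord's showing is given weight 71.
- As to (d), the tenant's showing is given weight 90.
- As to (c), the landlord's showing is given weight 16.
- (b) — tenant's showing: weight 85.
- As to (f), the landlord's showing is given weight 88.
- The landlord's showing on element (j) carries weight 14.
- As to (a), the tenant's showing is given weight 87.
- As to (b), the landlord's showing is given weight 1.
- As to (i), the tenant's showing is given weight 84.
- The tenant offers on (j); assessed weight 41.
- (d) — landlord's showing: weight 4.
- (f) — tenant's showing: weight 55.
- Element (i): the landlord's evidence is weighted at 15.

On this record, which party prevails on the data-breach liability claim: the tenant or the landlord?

tenant

— Issue I —
Stage I.1 — burden on tenant; standard: a heightened civil standard (weight is at least 72).
    (a): 87 ≥ 72 [met]
    (b): 85 − 1 = 84 ≥ 72 [met]
  Stage I.1 carried; the burden shifts to the landlord.
Stage I.2 — burden on landlord; standard: a scintilla of evidence (weight is at least 8).
    (c): 16 ≥ 8 [met]
  All elements met at the final stage.
Every stage carried; the landlord prevails on this issue.
— Issue II —
Stage II.1 (tenant, clear and convincing evidence, weight exceeds 69): (d) net 90−4=86 > 69 — meets; (e) 88 > 69 — meets.
  The tenant carries Stage II.1; the landlord now bears the burden.
Stage II.2 (landlord, the preponderance of the evidence, weight is at least 49): (f) net 88−55=33 < 49 — fails; (g) net 71−9=62 ≥ 49 — meets.
  The landlord does not carry Stage II.2.
The tenant prevails on this issue.
— Issue III —
At Stage III.1 the tenant must meet a preponderance (weight is at least 53): on (h) the weight is 67, which does reach 53, so (h) meets the standard; on (i) the weight is 84 less the opposing 15 gives net 69, ≥ 53, so (i) meets the standard.
  Stage III.1 is satisfied; the tenant continues to bear the burden.
At Stage III.2 the tenant must meet a production showing (weight exceeds 20): on (j) the weight is 41 less the opposing 14 gives net 27, which does exceed 20, so (j) meets the standard.
  All elements met. The burden passes to the landlord.
At Stage III.3 the landlord must meet a heightened civil standard (weight is at least 76): on (k) the weight is 57, < 76, so (k) does not meet the standard.
  Not every element is met, so the landlord fails to carry Stage III.3.
The analysis ends at Stage III.3; the tenant prevails on this issue.
Per-issue: Issue I → landlord; Issue II → tenant; Issue III → tenant. The tenant must prevail on a majority of issues; overall, the tenant prevails.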